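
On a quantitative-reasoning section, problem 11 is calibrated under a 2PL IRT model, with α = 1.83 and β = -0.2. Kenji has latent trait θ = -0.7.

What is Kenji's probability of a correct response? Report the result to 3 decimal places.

0.286

P(θ) = 1 / (1 + exp(−α(θ − β)))
Exponent: 1.83 × (-0.7 − (-0.2)) = -0.9150
1/(1 + e^{0.9150}) = 0.2860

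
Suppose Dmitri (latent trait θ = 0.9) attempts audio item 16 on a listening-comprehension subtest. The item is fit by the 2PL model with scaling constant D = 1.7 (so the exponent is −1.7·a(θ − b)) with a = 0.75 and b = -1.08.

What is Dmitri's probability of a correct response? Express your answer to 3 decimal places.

0.926

P(θ) = 1 / (1 + exp(−D·a(θ − b)))
Exponent: 1.7 × 0.75 × (0.9 − (-1.08)) = 2.5245
1/(1 + e^{-2.5245}) = 0.9258
P = 0.9258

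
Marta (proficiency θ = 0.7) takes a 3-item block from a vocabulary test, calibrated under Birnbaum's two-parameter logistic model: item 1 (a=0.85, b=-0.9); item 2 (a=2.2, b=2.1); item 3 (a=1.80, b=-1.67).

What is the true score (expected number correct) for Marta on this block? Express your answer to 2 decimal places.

1.83

P(θ) = 1 / (1 + exp(−a(θ − b)))
P_1 = 1/(1+e^{-1.3600}) = 0.7958
P_2 = 1/(1+e^{3.0800}) = 0.0439
P_3 = 1/(1+e^{-4.2660}) = 0.9862
E[score] = 0.7958 + 0.0439 + 0.9862 = 1.8259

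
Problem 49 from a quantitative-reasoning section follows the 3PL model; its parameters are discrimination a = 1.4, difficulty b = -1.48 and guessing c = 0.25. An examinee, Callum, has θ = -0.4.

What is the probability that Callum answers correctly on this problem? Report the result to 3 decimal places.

0.865

P(θ) = c + (1 − c) · 1 / (1 + exp(−a(θ − b)))
Exponent: 1.4 × (-0.4 − (-1.48)) = 1.5120
1/(1 + e^{-1.5120}) = 0.8194
P = 0.25 + 0.75 × 0.8194 = 0.8645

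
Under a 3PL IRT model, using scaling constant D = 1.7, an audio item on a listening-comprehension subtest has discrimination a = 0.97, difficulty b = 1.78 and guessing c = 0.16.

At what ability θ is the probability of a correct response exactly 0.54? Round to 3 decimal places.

1.664

P(θ) = c + (1 − c) · 1 / (1 + exp(−D·a(θ − b)))
Remove guessing floor: (0.54 − 0.16)/(1 − 0.16) = 0.4524
logit = ln(0.4524/0.5476) = -0.1911
θ = b + logit/(1.7·a) = 1.78 + (-0.1911)/1.6490 = 1.6641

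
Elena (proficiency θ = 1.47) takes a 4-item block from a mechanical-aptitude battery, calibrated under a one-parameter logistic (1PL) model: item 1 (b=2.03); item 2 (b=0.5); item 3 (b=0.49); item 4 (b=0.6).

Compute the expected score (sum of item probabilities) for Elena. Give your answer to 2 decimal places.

2.52

P(θ) = 1 / (1 + exp(−(θ − b)))
P_1 = 1/(1+e^{0.5600}) = 0.3635
P_2 = 1/(1+e^{-0.9700}) = 0.7251
P_3 = 1/(1+e^{-0.9800}) = 0.7271
P_4 = 1/(1+e^{-0.8700}) = 0.7047
E[score] = 0.3635 + 0.7251 + 0.7271 + 0.7047 = 2.5205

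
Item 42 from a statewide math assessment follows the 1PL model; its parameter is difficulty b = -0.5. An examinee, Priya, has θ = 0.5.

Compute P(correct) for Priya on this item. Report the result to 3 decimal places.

P(θ) = 1 / (1 + exp(−(θ − b)))
Exponent: (0.5 − (-0.5)) = 1.0000
1/(1 + e^{-1.0000}) = 0.7311
P = 0.7311

0.731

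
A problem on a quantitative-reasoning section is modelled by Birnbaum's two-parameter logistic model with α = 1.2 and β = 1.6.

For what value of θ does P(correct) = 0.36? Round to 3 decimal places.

P(θ) = 1 / (1 + exp(−α(θ − β)))
logit = ln(0.3600/0.6400) = -0.5754
θ = β + logit/(α) = 1.6 + (-0.5754)/1.2000 = 1.1205

1.121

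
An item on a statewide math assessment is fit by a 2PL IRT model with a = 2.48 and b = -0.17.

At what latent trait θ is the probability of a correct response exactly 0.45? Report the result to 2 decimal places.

P(θ) = 1 / (1 + exp(−a(θ − b)))
logit = ln(0.4500/0.5500) = -0.2007
θ = b + logit/(a) = -0.17 + (-0.2007)/2.4800 = -0.2509

-0.25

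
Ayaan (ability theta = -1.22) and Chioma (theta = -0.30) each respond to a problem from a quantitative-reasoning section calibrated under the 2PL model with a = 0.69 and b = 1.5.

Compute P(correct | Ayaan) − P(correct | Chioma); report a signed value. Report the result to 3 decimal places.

P(theta) = 1 / (1 + exp(−a(theta − b)))
P(Ayaan) = 0.1328  [exponent -1.8768]
P(Chioma) = 0.2241  [exponent -1.2420]
Difference = 0.1328 − 0.2241 = -0.0913

-0.091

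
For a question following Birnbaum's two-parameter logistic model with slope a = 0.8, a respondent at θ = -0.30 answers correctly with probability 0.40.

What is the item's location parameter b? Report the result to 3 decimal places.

P(θ) = 1 / (1 + exp(−a(θ − b)))
logit(0.40) = ln(0.40/0.60) = -0.4055
b = θ − logit/(a) = -0.30 − (-0.4055)/0.8000 = 0.2068

0.207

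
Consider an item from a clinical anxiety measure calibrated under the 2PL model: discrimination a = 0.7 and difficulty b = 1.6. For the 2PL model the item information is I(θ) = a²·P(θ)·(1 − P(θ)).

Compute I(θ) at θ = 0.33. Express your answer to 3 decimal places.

P = 1/(1+e^{0.8890}) = 0.2913
P(1−P) = 0.2913 × 0.7087 = 0.2065
I = a² × P(1−P) = 0.7² × 0.2065 = 0.10116

0.101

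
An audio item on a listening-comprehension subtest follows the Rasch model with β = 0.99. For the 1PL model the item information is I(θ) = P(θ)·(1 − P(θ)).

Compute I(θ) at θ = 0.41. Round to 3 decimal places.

P = 1/(1+e^{0.5800}) = 0.3589
P(1−P) = 0.3589 × 0.6411 = 0.2301
I = P(1−P) = 0.23010

0.230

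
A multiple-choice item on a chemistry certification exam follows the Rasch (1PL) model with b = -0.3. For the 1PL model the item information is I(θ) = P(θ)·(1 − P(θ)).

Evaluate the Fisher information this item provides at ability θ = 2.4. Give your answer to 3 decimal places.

0.059

P = 1/(1+e^{-2.7000}) = 0.9370
P(1−P) = 0.9370 × 0.0630 = 0.0590
I = P(1−P) = 0.05901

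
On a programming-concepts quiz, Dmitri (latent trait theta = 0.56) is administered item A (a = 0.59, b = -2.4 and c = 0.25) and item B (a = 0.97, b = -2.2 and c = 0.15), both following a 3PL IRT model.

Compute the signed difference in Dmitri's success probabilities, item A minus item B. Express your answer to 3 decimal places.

P(theta) = c + (1 − c) · 1 / (1 + exp(−a(theta − b)))
P_A = 0.8886
P_B = 0.9453
P_A − P_B = -0.0567

-0.057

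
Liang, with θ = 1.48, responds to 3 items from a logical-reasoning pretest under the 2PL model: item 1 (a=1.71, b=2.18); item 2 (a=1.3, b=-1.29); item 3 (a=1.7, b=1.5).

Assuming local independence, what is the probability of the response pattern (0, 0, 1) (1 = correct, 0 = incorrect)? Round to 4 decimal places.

P(θ) = 1 / (1 + exp(−a(θ − b)))
P_1 = 1/(1+e^{1.1970}) = 0.2320
P_2 = 1/(1+e^{-3.6010}) = 0.9734
P_3 = 1/(1+e^{0.0340}) = 0.4915
L = (1−P_1) × (1−P_2) × P_3 = 0.7680 × 0.0266 × 0.4915 = 0.01003

0.0100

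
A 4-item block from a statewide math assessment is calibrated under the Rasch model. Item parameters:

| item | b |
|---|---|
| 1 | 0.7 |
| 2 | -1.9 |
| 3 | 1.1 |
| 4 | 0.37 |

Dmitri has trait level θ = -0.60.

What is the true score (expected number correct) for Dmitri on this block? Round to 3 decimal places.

P(θ) = 1 / (1 + exp(−(θ − b)))
P_1 = 1/(1+e^{1.3000}) = 0.2142
P_2 = 1/(1+e^{-1.3000}) = 0.7858
P_3 = 1/(1+e^{1.7000}) = 0.1545
P_4 = 1/(1+e^{0.9700}) = 0.2749
E[score] = 0.2142 + 0.7858 + 0.1545 + 0.2749 = 1.4293

1.429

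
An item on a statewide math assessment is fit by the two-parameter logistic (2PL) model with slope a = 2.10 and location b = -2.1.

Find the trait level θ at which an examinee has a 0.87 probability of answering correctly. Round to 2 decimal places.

-1.19

P(θ) = 1 / (1 + exp(−a(θ − b)))
logit = ln(0.8700/0.1300) = 1.9010
θ = b + logit/(a) = -2.1 + 1.9010/2.1000 = -1.1948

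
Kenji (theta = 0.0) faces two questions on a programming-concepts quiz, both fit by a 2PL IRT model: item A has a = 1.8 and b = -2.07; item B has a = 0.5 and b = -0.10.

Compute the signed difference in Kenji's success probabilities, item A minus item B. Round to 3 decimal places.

P(theta) = 1 / (1 + exp(−a(theta − b)))
P_A = 0.9765
P_B = 0.5125
P_A − P_B = 0.4640

0.464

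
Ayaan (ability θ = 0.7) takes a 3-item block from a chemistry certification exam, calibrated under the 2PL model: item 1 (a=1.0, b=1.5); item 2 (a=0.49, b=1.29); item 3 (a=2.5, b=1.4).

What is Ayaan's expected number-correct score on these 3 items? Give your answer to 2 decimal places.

0.89

P(θ) = 1 / (1 + exp(−a(θ − b)))
P_1 = 1/(1+e^{0.8000}) = 0.3100
P_2 = 1/(1+e^{0.2891}) = 0.4282
P_3 = 1/(1+e^{1.7500}) = 0.1480
E[score] = 0.3100 + 0.4282 + 0.1480 = 0.8863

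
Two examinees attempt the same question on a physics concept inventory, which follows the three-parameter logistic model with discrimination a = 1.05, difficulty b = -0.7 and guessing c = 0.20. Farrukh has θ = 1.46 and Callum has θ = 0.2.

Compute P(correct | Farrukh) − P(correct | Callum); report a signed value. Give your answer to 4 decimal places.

0.1489

P(θ) = c + (1 − c) · 1 / (1 + exp(−a(θ − b)))
P(Farrukh) = 0.9250  [exponent 2.2680]
P(Callum) = 0.7761  [exponent 0.9450]
Difference = 0.9250 − 0.7761 = 0.1489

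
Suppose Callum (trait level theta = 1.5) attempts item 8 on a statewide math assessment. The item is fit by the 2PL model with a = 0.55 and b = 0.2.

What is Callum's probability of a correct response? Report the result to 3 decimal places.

P(theta) = 1 / (1 + exp(−a(theta − b)))
Exponent: 0.55 × (1.5 − 0.2) = 0.7150
1/(1 + e^{-0.7150}) = 0.6715

0.672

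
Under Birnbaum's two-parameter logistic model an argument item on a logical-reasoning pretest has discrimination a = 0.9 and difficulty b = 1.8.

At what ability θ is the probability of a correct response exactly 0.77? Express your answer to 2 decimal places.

3.14

P(θ) = 1 / (1 + exp(−a(θ − b)))
logit = ln(0.7700/0.2300) = 1.2083
θ = b + logit/(a) = 1.8 + 1.2083/0.9000 = 3.1426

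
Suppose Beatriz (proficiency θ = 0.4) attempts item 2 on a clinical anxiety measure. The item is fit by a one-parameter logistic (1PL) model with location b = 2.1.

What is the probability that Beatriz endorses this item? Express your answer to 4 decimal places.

0.1545

P(θ) = 1 / (1 + exp(−(θ − b)))
Exponent: (0.4 − 2.1) = -1.7000
1/(1 + e^{1.7000}) = 0.1545
P = 0.1545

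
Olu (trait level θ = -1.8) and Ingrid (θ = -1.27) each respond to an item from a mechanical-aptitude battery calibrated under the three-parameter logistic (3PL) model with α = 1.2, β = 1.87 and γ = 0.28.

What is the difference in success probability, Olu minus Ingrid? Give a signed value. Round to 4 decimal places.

-0.0076

P(θ) = γ + (1 − γ) · 1 / (1 + exp(−α(θ − β)))
P(Olu) = 0.2887  [exponent -4.4040]
P(Ingrid) = 0.2963  [exponent -3.7680]
Difference = 0.2887 − 0.2963 = -0.0076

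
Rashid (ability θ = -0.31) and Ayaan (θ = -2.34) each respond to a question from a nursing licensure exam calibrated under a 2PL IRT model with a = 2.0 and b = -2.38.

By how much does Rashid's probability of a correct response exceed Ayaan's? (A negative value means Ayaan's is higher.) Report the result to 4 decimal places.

0.4643

P(θ) = 1 / (1 + exp(−a(θ − b)))
P(Rashid) = 0.9843  [exponent 4.1400]
P(Ayaan) = 0.5200  [exponent 0.0800]
Difference = 0.9843 − 0.5200 = 0.4643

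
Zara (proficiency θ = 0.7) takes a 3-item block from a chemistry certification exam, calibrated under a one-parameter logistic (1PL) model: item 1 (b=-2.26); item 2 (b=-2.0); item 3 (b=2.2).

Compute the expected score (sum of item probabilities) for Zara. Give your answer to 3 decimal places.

2.070

P(θ) = 1 / (1 + exp(−(θ − b)))
P_1 = 1/(1+e^{-2.9600}) = 0.9507
P_2 = 1/(1+e^{-2.7000}) = 0.9370
P_3 = 1/(1+e^{1.5000}) = 0.1824
E[score] = 0.9507 + 0.9370 + 0.1824 = 2.0702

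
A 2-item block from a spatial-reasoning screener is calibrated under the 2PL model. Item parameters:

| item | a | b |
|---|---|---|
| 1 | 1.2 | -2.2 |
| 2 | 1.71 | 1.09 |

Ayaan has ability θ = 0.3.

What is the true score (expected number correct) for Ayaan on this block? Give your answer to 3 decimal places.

P(θ) = 1 / (1 + exp(−a(θ − b)))
P_1 = 1/(1+e^{-3.0000}) = 0.9526
P_2 = 1/(1+e^{1.3509}) = 0.2057
E[score] = 0.9526 + 0.2057 = 1.1583

1.158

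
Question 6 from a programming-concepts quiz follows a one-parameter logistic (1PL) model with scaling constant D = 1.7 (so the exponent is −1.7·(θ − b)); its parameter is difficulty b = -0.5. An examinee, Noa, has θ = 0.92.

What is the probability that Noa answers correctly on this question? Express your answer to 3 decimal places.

P(θ) = 1 / (1 + exp(−D·(θ − b)))
Exponent: 1.7 × (0.92 − (-0.5)) = 2.4140
1/(1 + e^{-2.4140}) = 0.9179
P = 0.9179

0.918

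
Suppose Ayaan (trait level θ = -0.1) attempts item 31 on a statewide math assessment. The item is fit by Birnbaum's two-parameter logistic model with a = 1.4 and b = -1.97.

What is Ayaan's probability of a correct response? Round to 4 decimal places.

0.9320

P(θ) = 1 / (1 + exp(−a(θ − b)))
Exponent: 1.4 × (-0.1 − (-1.97)) = 2.6180
1/(1 + e^{-2.6180}) = 0.9320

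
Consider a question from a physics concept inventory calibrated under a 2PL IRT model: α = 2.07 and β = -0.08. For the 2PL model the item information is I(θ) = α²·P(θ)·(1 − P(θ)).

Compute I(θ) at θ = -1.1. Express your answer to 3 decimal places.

0.413

P = 1/(1+e^{2.1114}) = 0.1080
P(1−P) = 0.1080 × 0.8920 = 0.0963
I = α² × P(1−P) = 2.07² × 0.0963 = 0.41277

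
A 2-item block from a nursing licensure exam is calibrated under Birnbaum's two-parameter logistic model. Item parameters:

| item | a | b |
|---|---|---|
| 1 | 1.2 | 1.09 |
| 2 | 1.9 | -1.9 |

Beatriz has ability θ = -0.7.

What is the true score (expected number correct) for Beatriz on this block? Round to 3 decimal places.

P(θ) = 1 / (1 + exp(−a(θ − b)))
P_1 = 1/(1+e^{2.1480}) = 0.1045
P_2 = 1/(1+e^{-2.2800}) = 0.9072
E[score] = 0.1045 + 0.9072 = 1.0117

1.012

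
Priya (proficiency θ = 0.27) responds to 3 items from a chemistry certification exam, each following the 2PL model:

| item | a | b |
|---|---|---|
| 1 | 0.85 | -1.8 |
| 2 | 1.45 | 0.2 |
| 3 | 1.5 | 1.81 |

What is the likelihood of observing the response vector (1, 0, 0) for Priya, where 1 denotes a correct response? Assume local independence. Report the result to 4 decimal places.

P(θ) = 1 / (1 + exp(−a(θ − b)))
P_1 = 1/(1+e^{-1.7595}) = 0.8531
P_2 = 1/(1+e^{-0.1015}) = 0.5254
P_3 = 1/(1+e^{2.3100}) = 0.0903
L = P_1 × (1−P_2) × (1−P_3) = 0.8531 × 0.4746 × 0.9097 = 0.36838

0.3684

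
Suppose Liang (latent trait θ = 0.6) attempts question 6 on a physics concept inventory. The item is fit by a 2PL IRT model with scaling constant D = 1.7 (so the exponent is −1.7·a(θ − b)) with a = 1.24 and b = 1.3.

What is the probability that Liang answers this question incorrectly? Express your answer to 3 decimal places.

P(θ) = 1 / (1 + exp(−D·a(θ − b)))
Exponent: 1.7 × 1.24 × (0.6 − 1.3) = -1.4756
1/(1 + e^{1.4756}) = 0.1861
P = 0.1861
P(incorrect) = 1 − 0.1861 = 0.8139

0.814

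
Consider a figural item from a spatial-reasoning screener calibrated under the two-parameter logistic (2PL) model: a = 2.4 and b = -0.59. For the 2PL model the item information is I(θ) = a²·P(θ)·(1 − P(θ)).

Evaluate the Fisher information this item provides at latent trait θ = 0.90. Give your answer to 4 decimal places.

P = 1/(1+e^{-3.5760}) = 0.9728
P(1−P) = 0.9728 × 0.0272 = 0.0265
I = a² × P(1−P) = 2.4² × 0.0265 = 0.15255

0.1525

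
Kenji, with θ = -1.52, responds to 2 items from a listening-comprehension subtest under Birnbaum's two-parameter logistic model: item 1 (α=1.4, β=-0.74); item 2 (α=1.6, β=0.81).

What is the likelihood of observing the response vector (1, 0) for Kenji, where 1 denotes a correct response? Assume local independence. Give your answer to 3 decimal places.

0.245

P(θ) = 1 / (1 + exp(−α(θ − β)))
P_1 = 1/(1+e^{1.0920}) = 0.2512
P_2 = 1/(1+e^{3.7280}) = 0.0235
L = P_1 × (1−P_2) = 0.2512 × 0.9765 = 0.24534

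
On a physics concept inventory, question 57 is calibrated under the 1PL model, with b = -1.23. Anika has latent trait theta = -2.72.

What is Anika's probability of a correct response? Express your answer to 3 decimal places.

P(theta) = 1 / (1 + exp(−(theta − b)))
Exponent: (-2.72 − (-1.23)) = -1.4900
1/(1 + e^{1.4900}) = 0.1839
P = 0.1839

0.184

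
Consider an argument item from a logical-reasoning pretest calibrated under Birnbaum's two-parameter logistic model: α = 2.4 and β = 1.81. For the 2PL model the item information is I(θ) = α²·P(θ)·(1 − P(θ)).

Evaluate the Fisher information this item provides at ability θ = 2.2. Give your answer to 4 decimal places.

P = 1/(1+e^{-0.9360}) = 0.7183
P(1−P) = 0.7183 × 0.2817 = 0.2023
I = α² × P(1−P) = 2.4² × 0.2023 = 1.16553

1.1655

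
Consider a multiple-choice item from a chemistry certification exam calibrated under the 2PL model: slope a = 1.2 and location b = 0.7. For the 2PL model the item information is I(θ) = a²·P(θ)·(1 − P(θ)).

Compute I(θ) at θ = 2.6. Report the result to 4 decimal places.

0.1212

P = 1/(1+e^{-2.2800}) = 0.9072
P(1−P) = 0.9072 × 0.0928 = 0.0842
I = a² × P(1−P) = 1.2² × 0.0842 = 0.12122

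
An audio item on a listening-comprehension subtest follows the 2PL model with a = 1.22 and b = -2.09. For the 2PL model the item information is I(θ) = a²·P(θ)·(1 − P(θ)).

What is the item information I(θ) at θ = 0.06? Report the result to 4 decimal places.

P = 1/(1+e^{-2.6230}) = 0.9323
P(1−P) = 0.9323 × 0.0677 = 0.0631
I = a² × P(1−P) = 1.22² × 0.0631 = 0.09391

0.0939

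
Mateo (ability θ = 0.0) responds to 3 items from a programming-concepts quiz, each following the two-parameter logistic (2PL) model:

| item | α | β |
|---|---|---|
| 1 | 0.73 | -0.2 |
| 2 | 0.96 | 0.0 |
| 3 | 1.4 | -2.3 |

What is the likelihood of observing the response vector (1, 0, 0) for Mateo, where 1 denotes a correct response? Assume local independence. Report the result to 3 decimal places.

0.010

P(θ) = 1 / (1 + exp(−α(θ − β)))
P_1 = 1/(1+e^{-0.1460}) = 0.5364
P_2 = 1/(1+e^{0.0000}) = 0.5000
P_3 = 1/(1+e^{-3.2200}) = 0.9616
L = P_1 × (1−P_2) × (1−P_3) = 0.5364 × 0.5000 × 0.0384 = 0.01030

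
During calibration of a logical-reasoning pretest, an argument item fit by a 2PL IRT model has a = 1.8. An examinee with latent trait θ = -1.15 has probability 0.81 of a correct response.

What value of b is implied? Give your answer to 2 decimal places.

P(θ) = 1 / (1 + exp(−a(θ − b)))
logit(0.81) = ln(0.81/0.19) = 1.4500
b = θ − logit/(a) = -1.15 − 1.4500/1.8000 = -1.9556

-1.96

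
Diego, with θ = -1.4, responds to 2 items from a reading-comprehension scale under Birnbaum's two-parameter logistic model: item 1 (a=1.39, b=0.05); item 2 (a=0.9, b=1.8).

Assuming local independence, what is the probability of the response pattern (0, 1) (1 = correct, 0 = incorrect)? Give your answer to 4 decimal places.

P(θ) = 1 / (1 + exp(−a(θ − b)))
P_1 = 1/(1+e^{2.0155}) = 0.1176
P_2 = 1/(1+e^{2.8800}) = 0.0532
L = (1−P_1) × P_2 = 0.8824 × 0.0532 = 0.04690

0.0469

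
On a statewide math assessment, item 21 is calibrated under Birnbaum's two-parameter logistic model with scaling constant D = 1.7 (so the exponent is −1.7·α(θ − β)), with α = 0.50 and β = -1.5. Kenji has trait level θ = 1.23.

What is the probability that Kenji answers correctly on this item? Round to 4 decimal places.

P(θ) = 1 / (1 + exp(−D·α(θ − β)))
Exponent: 1.7 × 0.50 × (1.23 − (-1.5)) = 2.3205
1/(1 + e^{-2.3205}) = 0.9106
P = 0.9106

0.9106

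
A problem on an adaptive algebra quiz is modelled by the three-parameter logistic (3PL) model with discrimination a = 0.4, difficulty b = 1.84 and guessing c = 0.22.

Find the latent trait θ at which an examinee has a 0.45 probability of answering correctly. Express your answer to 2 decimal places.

-0.34

P(θ) = c + (1 − c) · 1 / (1 + exp(−a(θ − b)))
Remove guessing floor: (0.45 − 0.22)/(1 − 0.22) = 0.2949
logit = ln(0.2949/0.7051) = -0.8718
θ = b + logit/(a) = 1.84 + (-0.8718)/0.4000 = -0.3396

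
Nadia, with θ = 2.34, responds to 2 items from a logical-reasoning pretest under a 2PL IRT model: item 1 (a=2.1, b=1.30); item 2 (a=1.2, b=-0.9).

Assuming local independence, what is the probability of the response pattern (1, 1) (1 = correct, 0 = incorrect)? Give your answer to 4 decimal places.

P(θ) = 1 / (1 + exp(−a(θ − b)))
P_1 = 1/(1+e^{-2.1840}) = 0.8988
P_2 = 1/(1+e^{-3.8880}) = 0.9799
L = P_1 × P_2 = 0.8988 × 0.9799 = 0.88076

0.8808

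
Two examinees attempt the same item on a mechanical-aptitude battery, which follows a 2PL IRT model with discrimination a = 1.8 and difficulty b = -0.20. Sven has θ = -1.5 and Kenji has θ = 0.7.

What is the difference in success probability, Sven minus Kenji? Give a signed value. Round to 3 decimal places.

-0.747

P(θ) = 1 / (1 + exp(−a(θ − b)))
P(Sven) = 0.0879  [exponent -2.3400]
P(Kenji) = 0.8348  [exponent 1.6200]
Difference = 0.0879 − 0.8348 = -0.7469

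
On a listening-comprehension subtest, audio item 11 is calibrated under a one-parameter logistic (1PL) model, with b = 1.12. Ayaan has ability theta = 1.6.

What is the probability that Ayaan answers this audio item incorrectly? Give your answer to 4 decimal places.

0.3823

P(theta) = 1 / (1 + exp(−(theta − b)))
Exponent: (1.6 − 1.12) = 0.4800
1/(1 + e^{-0.4800}) = 0.6177
P = 0.6177
P(incorrect) = 1 − 0.6177 = 0.3823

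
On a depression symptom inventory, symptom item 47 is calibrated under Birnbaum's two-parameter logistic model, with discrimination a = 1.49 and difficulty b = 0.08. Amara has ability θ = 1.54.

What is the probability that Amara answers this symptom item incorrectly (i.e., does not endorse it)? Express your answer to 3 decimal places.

0.102

P(θ) = 1 / (1 + exp(−a(θ − b)))
Exponent: 1.49 × (1.54 − 0.08) = 2.1754
1/(1 + e^{-2.1754}) = 0.8980
P(incorrect) = 1 − 0.8980 = 0.1020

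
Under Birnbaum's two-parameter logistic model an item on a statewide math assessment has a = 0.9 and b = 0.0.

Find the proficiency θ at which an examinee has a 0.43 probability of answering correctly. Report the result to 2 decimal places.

-0.31

P(θ) = 1 / (1 + exp(−a(θ − b)))
logit = ln(0.4300/0.5700) = -0.2819
θ = b + logit/(a) = 0.0 + (-0.2819)/0.9000 = -0.3132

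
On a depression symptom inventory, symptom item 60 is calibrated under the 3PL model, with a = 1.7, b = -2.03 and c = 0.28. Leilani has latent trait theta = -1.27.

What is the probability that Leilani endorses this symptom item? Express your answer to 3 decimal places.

P(theta) = c + (1 − c) · 1 / (1 + exp(−a(theta − b)))
Exponent: 1.7 × (-1.27 − (-2.03)) = 1.2920
1/(1 + e^{-1.2920}) = 0.7845
P = 0.28 + 0.72 × 0.7845 = 0.8448

0.845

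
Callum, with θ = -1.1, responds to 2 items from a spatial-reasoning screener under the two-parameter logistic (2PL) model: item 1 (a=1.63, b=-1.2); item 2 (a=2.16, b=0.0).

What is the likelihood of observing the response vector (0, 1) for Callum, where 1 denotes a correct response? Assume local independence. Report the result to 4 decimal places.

0.0391

P(θ) = 1 / (1 + exp(−a(θ − b)))
P_1 = 1/(1+e^{-0.1630}) = 0.5407
P_2 = 1/(1+e^{2.3760}) = 0.0850
L = (1−P_1) × P_2 = 0.4593 × 0.0850 = 0.03905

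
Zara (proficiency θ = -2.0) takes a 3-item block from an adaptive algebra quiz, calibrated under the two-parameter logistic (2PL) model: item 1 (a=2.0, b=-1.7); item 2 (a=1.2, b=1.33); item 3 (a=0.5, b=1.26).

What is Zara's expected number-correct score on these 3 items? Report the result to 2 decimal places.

0.54

P(θ) = 1 / (1 + exp(−a(θ − b)))
P_1 = 1/(1+e^{0.6000}) = 0.3543
P_2 = 1/(1+e^{3.9960}) = 0.0181
P_3 = 1/(1+e^{1.6300}) = 0.1638
E[score] = 0.3543 + 0.0181 + 0.1638 = 0.5362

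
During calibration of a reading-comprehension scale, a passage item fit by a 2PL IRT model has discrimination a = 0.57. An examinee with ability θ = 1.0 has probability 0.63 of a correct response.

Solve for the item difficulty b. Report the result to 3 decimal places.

0.066

P(θ) = 1 / (1 + exp(−a(θ − b)))
logit(0.63) = ln(0.63/0.37) = 0.5322
b = θ − logit/(a) = 1.0 − 0.5322/0.5700 = 0.0663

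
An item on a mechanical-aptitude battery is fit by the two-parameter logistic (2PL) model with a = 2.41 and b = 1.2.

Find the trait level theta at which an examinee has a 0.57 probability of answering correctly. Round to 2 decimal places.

P(theta) = 1 / (1 + exp(−a(theta − b)))
logit = ln(0.5700/0.4300) = 0.2819
theta = b + logit/(a) = 1.2 + 0.2819/2.4100 = 1.3170

1.32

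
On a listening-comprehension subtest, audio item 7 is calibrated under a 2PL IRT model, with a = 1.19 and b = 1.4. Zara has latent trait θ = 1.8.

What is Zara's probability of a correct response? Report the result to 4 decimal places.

P(θ) = 1 / (1 + exp(−a(θ − b)))
Exponent: 1.19 × (1.8 − 1.4) = 0.4760
1/(1 + e^{-0.4760}) = 0.6168

0.6168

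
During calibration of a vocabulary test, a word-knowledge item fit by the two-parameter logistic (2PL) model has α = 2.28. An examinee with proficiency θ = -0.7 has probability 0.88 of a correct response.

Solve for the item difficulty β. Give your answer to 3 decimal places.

-1.574

P(θ) = 1 / (1 + exp(−α(θ − β)))
logit(0.88) = ln(0.88/0.12) = 1.9924
β = θ − logit/(α) = -0.7 − 1.9924/2.2800 = -1.5739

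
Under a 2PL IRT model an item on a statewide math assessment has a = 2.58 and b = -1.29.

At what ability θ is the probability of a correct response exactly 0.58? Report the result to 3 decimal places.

P(θ) = 1 / (1 + exp(−a(θ − b)))
logit = ln(0.5800/0.4200) = 0.3228
θ = b + logit/(a) = -1.29 + 0.3228/2.5800 = -1.1649

-1.165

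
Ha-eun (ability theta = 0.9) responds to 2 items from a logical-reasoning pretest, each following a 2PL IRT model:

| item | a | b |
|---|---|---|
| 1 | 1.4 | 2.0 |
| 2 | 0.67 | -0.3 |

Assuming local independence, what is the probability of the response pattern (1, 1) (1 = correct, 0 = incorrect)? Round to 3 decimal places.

P(theta) = 1 / (1 + exp(−a(theta − b)))
P_1 = 1/(1+e^{1.5400}) = 0.1765
P_2 = 1/(1+e^{-0.8040}) = 0.6908
L = P_1 × P_2 = 0.1765 × 0.6908 = 0.12196

0.122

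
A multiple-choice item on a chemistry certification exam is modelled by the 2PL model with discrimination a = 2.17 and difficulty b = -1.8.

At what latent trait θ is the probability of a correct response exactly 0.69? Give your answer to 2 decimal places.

-1.43

P(θ) = 1 / (1 + exp(−a(θ − b)))
logit = ln(0.6900/0.3100) = 0.8001
θ = b + logit/(a) = -1.8 + 0.8001/2.1700 = -1.4313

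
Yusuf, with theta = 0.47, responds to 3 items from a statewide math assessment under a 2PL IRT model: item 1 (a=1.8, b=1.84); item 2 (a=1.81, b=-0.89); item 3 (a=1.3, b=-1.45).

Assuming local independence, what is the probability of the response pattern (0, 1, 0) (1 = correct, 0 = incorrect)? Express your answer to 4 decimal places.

P(theta) = 1 / (1 + exp(−a(theta − b)))
P_1 = 1/(1+e^{2.4660}) = 0.0783
P_2 = 1/(1+e^{-2.4616}) = 0.9214
P_3 = 1/(1+e^{-2.4960}) = 0.9239
L = (1−P_1) × P_2 × (1−P_3) = 0.9217 × 0.9214 × 0.0761 = 0.06466

0.0647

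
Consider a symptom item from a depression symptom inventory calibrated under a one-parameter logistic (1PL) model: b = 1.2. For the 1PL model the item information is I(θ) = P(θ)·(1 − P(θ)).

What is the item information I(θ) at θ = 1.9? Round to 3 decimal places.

0.222

P = 1/(1+e^{-0.7000}) = 0.6682
P(1−P) = 0.6682 × 0.3318 = 0.2217
I = P(1−P) = 0.22171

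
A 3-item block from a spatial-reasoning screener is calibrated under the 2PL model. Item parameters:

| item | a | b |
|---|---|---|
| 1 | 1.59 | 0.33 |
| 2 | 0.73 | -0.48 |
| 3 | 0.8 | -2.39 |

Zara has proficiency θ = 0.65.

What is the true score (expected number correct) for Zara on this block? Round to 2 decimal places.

2.24

P(θ) = 1 / (1 + exp(−a(θ − b)))
P_1 = 1/(1+e^{-0.5088}) = 0.6245
P_2 = 1/(1+e^{-0.8249}) = 0.6953
P_3 = 1/(1+e^{-2.4320}) = 0.9192
E[score] = 0.6245 + 0.6953 + 0.9192 = 2.2390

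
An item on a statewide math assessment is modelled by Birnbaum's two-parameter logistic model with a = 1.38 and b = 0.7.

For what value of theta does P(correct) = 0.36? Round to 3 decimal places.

P(theta) = 1 / (1 + exp(−a(theta − b)))
logit = ln(0.3600/0.6400) = -0.5754
theta = b + logit/(a) = 0.7 + (-0.5754)/1.3800 = 0.2831

0.283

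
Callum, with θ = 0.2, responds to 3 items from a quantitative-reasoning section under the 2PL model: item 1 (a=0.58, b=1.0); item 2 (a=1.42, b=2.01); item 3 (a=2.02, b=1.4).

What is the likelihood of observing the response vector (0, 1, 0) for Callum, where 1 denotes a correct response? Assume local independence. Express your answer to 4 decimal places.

P(θ) = 1 / (1 + exp(−a(θ − b)))
P_1 = 1/(1+e^{0.4640}) = 0.3860
P_2 = 1/(1+e^{2.5702}) = 0.0711
P_3 = 1/(1+e^{2.4240}) = 0.0814
L = (1−P_1) × P_2 × (1−P_3) = 0.6140 × 0.0711 × 0.9186 = 0.04009

0.0401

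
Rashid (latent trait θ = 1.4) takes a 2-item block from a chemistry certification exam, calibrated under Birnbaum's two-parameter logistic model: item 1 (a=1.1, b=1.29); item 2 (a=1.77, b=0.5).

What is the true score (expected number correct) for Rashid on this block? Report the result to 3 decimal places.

P(θ) = 1 / (1 + exp(−a(θ − b)))
P_1 = 1/(1+e^{-0.1210}) = 0.5302
P_2 = 1/(1+e^{-1.5930}) = 0.8310
E[score] = 0.5302 + 0.8310 = 1.3613

1.361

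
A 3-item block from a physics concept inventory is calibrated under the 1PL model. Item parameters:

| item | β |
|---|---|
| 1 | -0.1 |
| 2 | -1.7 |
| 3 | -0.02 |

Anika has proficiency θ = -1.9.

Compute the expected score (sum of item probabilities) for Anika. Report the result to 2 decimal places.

0.72

P(θ) = 1 / (1 + exp(−(θ − β)))
P_1 = 1/(1+e^{1.8000}) = 0.1419
P_2 = 1/(1+e^{0.2000}) = 0.4502
P_3 = 1/(1+e^{1.8800}) = 0.1324
E[score] = 0.1419 + 0.4502 + 0.1324 = 0.7244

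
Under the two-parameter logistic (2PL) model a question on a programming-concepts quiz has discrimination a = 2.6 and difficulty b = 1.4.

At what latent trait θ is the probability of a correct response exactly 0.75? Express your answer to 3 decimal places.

P(θ) = 1 / (1 + exp(−a(θ − b)))
logit = ln(0.7500/0.2500) = 1.0986
θ = b + logit/(a) = 1.4 + 1.0986/2.6000 = 1.8225

1.823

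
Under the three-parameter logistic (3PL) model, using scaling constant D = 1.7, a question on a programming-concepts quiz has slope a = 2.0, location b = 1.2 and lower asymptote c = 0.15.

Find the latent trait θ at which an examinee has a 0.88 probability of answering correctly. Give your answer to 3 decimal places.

P(θ) = c + (1 − c) · 1 / (1 + exp(−D·a(θ − b)))
Remove guessing floor: (0.88 − 0.15)/(1 − 0.15) = 0.8588
logit = ln(0.8588/0.1412) = 1.8056
θ = b + logit/(1.7·a) = 1.2 + 1.8056/3.4000 = 1.7310

1.731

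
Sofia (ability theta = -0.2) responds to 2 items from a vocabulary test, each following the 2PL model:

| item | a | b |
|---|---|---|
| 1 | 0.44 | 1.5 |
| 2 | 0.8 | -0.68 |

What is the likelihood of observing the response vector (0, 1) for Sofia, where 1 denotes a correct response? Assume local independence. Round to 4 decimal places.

0.4037

P(theta) = 1 / (1 + exp(−a(theta − b)))
P_1 = 1/(1+e^{0.7480}) = 0.3213
P_2 = 1/(1+e^{-0.3840}) = 0.5948
L = (1−P_1) × P_2 = 0.6787 × 0.5948 = 0.40374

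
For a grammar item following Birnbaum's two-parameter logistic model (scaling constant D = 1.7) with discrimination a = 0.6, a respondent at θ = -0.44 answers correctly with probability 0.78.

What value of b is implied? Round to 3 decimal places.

P(θ) = 1 / (1 + exp(−D·a(θ − b)))
logit(0.78) = ln(0.78/0.22) = 1.2657
b = θ − logit/(1.7·a) = -0.44 − 1.2657/1.0200 = -1.6808

-1.681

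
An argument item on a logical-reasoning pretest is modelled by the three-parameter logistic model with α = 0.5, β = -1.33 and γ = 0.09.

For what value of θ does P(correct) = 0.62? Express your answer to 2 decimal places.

-0.66

P(θ) = γ + (1 − γ) · 1 / (1 + exp(−α(θ − β)))
Remove guessing floor: (0.62 − 0.09)/(1 − 0.09) = 0.5824
logit = ln(0.5824/0.4176) = 0.3327
θ = β + logit/(α) = -1.33 + 0.3327/0.5000 = -0.6646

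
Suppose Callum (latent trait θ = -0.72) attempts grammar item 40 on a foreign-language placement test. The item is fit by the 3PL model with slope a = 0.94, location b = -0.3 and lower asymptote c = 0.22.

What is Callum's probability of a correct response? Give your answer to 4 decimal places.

0.5340

P(θ) = c + (1 − c) · 1 / (1 + exp(−a(θ − b)))
Exponent: 0.94 × (-0.72 − (-0.3)) = -0.3948
1/(1 + e^{0.3948}) = 0.4026
P = 0.22 + 0.78 × 0.4026 = 0.5340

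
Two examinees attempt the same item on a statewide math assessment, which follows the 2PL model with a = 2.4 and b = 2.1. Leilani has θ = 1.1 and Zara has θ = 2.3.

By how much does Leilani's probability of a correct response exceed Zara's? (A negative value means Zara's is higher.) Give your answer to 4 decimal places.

P(θ) = 1 / (1 + exp(−a(θ − b)))
P(Leilani) = 0.0832  [exponent -2.4000]
P(Zara) = 0.6177  [exponent 0.4800]
Difference = 0.0832 − 0.6177 = -0.5346

-0.5346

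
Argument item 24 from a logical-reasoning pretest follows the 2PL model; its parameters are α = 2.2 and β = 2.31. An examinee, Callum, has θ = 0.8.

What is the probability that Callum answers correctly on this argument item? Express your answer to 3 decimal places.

0.035

P(θ) = 1 / (1 + exp(−α(θ − β)))
Exponent: 2.2 × (0.8 − 2.31) = -3.3220
1/(1 + e^{3.3220}) = 0.0348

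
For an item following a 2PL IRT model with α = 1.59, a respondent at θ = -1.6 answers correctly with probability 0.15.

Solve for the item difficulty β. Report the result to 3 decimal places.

P(θ) = 1 / (1 + exp(−α(θ − β)))
logit(0.15) = ln(0.15/0.85) = -1.7346
β = θ − logit/(α) = -1.6 − (-1.7346)/1.5900 = -0.5091

-0.509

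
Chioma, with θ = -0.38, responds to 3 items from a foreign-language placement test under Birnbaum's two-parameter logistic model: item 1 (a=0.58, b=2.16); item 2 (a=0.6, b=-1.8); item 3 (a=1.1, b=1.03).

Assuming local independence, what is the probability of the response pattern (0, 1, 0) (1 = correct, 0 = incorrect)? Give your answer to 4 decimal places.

0.4705

P(θ) = 1 / (1 + exp(−a(θ − b)))
P_1 = 1/(1+e^{1.4732}) = 0.1865
P_2 = 1/(1+e^{-0.8520}) = 0.7010
P_3 = 1/(1+e^{1.5510}) = 0.1749
L = (1−P_1) × P_2 × (1−P_3) = 0.8135 × 0.7010 × 0.8251 = 0.47052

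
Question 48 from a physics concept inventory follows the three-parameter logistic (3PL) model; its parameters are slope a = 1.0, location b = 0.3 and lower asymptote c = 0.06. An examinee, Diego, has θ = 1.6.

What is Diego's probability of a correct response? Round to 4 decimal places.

P(θ) = c + (1 − c) · 1 / (1 + exp(−a(θ − b)))
Exponent: 1.0 × (1.6 − 0.3) = 1.3000
1/(1 + e^{-1.3000}) = 0.7858
P = 0.06 + 0.94 × 0.7858 = 0.7987

0.7987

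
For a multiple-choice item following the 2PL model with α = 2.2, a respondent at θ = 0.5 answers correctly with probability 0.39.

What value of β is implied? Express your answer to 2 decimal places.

P(θ) = 1 / (1 + exp(−α(θ − β)))
logit(0.39) = ln(0.39/0.61) = -0.4473
β = θ − logit/(α) = 0.5 − (-0.4473)/2.2000 = 0.7033

0.70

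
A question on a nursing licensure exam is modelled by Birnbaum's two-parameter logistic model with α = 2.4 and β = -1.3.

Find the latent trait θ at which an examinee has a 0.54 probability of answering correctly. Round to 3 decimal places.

P(θ) = 1 / (1 + exp(−α(θ − β)))
logit = ln(0.5400/0.4600) = 0.1603
θ = β + logit/(α) = -1.3 + 0.1603/2.4000 = -1.2332

-1.233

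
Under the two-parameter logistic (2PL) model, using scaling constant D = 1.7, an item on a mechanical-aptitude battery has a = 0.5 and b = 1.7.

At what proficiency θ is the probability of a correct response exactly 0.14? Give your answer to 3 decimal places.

P(θ) = 1 / (1 + exp(−D·a(θ − b)))
logit = ln(0.1400/0.8600) = -1.8153
θ = b + logit/(1.7·a) = 1.7 + (-1.8153)/0.8500 = -0.4356

-0.436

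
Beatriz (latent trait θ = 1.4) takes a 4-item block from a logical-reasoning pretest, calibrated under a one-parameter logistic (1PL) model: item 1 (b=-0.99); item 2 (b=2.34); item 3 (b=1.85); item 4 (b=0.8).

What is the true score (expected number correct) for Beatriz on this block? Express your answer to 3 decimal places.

2.232

P(θ) = 1 / (1 + exp(−(θ − b)))
P_1 = 1/(1+e^{-2.3900}) = 0.9161
P_2 = 1/(1+e^{0.9400}) = 0.2809
P_3 = 1/(1+e^{0.4500}) = 0.3894
P_4 = 1/(1+e^{-0.6000}) = 0.6457
E[score] = 0.9161 + 0.2809 + 0.3894 + 0.6457 = 2.2320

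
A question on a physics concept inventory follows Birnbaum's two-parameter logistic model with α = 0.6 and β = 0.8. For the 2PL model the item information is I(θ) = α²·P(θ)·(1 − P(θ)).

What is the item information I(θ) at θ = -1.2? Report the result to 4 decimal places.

0.0640

P = 1/(1+e^{1.2000}) = 0.2315
P(1−P) = 0.2315 × 0.7685 = 0.1779
I = α² × P(1−P) = 0.6² × 0.1779 = 0.06404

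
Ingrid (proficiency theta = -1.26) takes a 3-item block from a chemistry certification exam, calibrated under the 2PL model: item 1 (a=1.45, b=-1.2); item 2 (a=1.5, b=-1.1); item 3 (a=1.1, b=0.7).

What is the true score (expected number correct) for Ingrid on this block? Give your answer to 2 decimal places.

P(theta) = 1 / (1 + exp(−a(theta − b)))
P_1 = 1/(1+e^{0.0870}) = 0.4783
P_2 = 1/(1+e^{0.2400}) = 0.4403
P_3 = 1/(1+e^{2.1560}) = 0.1038
E[score] = 0.4783 + 0.4403 + 0.1038 = 1.0223

1.02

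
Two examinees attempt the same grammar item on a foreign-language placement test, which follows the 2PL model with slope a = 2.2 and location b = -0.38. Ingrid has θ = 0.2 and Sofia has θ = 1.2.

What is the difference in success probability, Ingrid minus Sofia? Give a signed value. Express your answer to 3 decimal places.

P(θ) = 1 / (1 + exp(−a(θ − b)))
P(Ingrid) = 0.7818  [exponent 1.2760]
P(Sofia) = 0.9700  [exponent 3.4760]
Difference = 0.7818 − 0.9700 = -0.1882

-0.188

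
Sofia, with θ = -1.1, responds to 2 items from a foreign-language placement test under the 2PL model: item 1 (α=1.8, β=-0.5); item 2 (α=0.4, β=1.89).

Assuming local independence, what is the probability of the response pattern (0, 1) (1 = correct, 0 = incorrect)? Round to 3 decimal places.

P(θ) = 1 / (1 + exp(−α(θ − β)))
P_1 = 1/(1+e^{1.0800}) = 0.2535
P_2 = 1/(1+e^{1.1960}) = 0.2322
L = (1−P_1) × P_2 = 0.7465 × 0.2322 = 0.17333

0.173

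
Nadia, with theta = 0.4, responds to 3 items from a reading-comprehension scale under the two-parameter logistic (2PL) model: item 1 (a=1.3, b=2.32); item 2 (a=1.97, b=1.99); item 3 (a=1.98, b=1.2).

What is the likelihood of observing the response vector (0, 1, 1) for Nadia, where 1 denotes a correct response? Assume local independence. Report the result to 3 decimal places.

P(theta) = 1 / (1 + exp(−a(theta − b)))
P_1 = 1/(1+e^{2.4960}) = 0.0761
P_2 = 1/(1+e^{3.1323}) = 0.0418
P_3 = 1/(1+e^{1.5840}) = 0.1702
L = (1−P_1) × P_2 × P_3 = 0.9239 × 0.0418 × 0.1702 = 0.00657

0.007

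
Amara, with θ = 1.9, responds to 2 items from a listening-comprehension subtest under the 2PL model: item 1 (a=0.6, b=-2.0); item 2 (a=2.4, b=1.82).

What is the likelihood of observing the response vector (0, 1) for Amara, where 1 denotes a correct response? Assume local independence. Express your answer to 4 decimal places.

P(θ) = 1 / (1 + exp(−a(θ − b)))
P_1 = 1/(1+e^{-2.3400}) = 0.9121
P_2 = 1/(1+e^{-0.1920}) = 0.5479
L = (1−P_1) × P_2 = 0.0879 × 0.5479 = 0.04814

0.0481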